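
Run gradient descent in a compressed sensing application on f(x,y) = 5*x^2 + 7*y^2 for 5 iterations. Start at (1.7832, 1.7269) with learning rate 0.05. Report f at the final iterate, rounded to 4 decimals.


Gradient descent on f(x,y) = 5*x^2 + 7*y^2.
Starting point: (1.7832, 1.7269), alpha = 0.05
Step 1: grad_x = 2*5*1.7832 = 17.832, grad_y = 2*7*1.7269 = 24.1766
  x_1 = 1.7832 - 0.05*17.832 = 0.8916
  y_1 = 1.7269 - 0.05*24.1766 = 0.5181
Step 2: grad_x = 2*5*0.8916 = 8.916, grad_y = 2*7*0.5181 = 7.253
  x_2 = 0.8916 - 0.05*8.916 = 0.4458
  y_2 = 0.5181 - 0.05*7.253 = 0.1554
Step 3: grad_x = 2*5*0.4458 = 4.458, grad_y = 2*7*0.1554 = 2.1759
  x_3 = 0.4458 - 0.05*4.458 = 0.2229
  y_3 = 0.1554 - 0.05*2.1759 = 0.0466
Step 4: grad_x = 2*5*0.2229 = 2.229, grad_y = 2*7*0.0466 = 0.6528
  x_4 = 0.2229 - 0.05*2.229 = 0.1115
  y_4 = 0.0466 - 0.05*0.6528 = 0.014
Step 5: grad_x = 2*5*0.1115 = 1.1145, grad_y = 2*7*0.014 = 0.1958
  x_5 = 0.1115 - 0.05*1.1145 = 0.0557
  y_5 = 0.014 - 0.05*0.1958 = 0.0042
f(0.0557, 0.0042) = 5*0.0557^2 + 7*0.0042^2 = 0.0156


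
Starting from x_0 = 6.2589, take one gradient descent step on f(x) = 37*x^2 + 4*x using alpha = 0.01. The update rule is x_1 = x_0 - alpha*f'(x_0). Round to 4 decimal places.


We compute the gradient at x_0 and apply the update.
f'(x) = 74*x + 4
f'(6.2589) = 74*6.2589 + 4 = 467.1586
x_1 = 6.2589 - 0.01*467.1586 = 1.5873


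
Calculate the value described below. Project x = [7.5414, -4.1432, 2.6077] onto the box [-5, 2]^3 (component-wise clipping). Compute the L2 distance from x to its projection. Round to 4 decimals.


Project each component onto [-5, 2].
clip(7.5414) = 2.0, clip(-4.1432) = -4.1432, clip(2.6077) = 2.0
Projection = [2.0, -4.1432, 2.0]
Squared diffs: [30.7071, 0.0, 0.3693]
Distance = sqrt(31.0764) = 5.5746


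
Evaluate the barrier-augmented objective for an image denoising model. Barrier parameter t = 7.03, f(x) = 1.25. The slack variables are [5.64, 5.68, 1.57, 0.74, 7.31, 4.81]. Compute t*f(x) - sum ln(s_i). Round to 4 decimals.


Step 1: Compute log-barrier.
ln values: [1.7299, 1.737, 0.4511, -0.3011, 1.9892, 1.5707]
phi = -(1.7299 + 1.737 + 0.4511 - 0.3011 + 1.9892 + 1.5707) = -7.1767
Step 2: Compute augmented objective.
t*f(x) = 7.03*1.25 = 8.7875
Total = 8.7875 - 7.1767 = 1.6108


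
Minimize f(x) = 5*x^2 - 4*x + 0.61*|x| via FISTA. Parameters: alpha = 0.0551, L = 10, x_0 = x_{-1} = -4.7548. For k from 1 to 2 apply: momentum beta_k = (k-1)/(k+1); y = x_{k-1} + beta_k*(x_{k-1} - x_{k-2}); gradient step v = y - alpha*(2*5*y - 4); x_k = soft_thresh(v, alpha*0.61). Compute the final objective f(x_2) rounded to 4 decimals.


FISTA on f(x) = 5*x^2 - 4*x + 0.61*|x|
L = 10, alpha = 0.0551
Iteration 1: beta = 0.0, y = -4.7548 + 0.0*(-4.7548 + 4.7548) = -4.7548
  grad(y) = -51.548, v = y - alpha*grad = -1.9145
  prox(v) = soft_thresh(-1.9145, 0.0336) = -1.8809
Iteration 2: beta = 0.3333, y = -1.8809 + 0.3333*(-1.8809 + 4.7548) = -0.9229
  grad(y) = -13.2293, v = y - alpha*grad = -0.194
  prox(v) = soft_thresh(-0.194, 0.0336) = -0.1604
f(x_2) = 5*(-0.1604)^2 - 4*(-0.1604) + 0.61*|-0.1604| = 0.868


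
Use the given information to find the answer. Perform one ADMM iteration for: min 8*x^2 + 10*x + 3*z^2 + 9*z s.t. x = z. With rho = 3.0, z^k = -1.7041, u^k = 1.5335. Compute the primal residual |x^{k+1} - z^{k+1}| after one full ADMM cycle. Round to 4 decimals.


ADMM iteration with rho = 3.0, z^k = -1.7041, u^k = 1.5335
Step 1: x-update.
Minimize 8*x^2 + 10*x + (3.0/2)*(x + 1.7041 + 1.5335)^2
FOC: (2*8 + 3.0)*x = -10 + 3.0*(-1.7041 - 1.5335)
x^{k+1} = -1.0375
Step 2: z-update.
Minimize 3*z^2 + 9*z + (3.0/2)*(-1.0375 - z + 1.5335)^2
FOC: (2*3 + 3.0)*z = -9 + 3.0*(-1.0375 + 1.5335)
z^{k+1} = -0.8347
Step 3: u-update.
u^{k+1} = 1.5335 - 1.0375 + 0.8347 = 1.3307
Step 4: Primal residual = |-1.0375 + 0.8347| = 0.2028


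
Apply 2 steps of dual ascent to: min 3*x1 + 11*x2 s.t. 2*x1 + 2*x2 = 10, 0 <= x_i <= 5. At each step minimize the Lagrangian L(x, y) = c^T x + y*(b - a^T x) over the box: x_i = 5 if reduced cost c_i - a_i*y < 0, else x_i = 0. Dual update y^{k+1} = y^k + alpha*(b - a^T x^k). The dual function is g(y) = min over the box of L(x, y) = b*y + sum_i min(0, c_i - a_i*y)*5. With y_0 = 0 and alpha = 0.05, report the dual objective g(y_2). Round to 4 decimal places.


Dual ascent for LP: min 3*x1 + 11*x2, 2*x1 + 2*x2 = 10, 0 <= x_i <= 5
Step 1: y^k = 0.0, reduced costs: (3.0, 11.0)
  x^k = (0.0, 0.0), subgradient = b - a^T x = 10.0
  y^{k+1} = 0.0 + 0.05*10.0 = 0.5
Step 2: y^k = 0.5, reduced costs: (2.0, 10.0)
  x^k = (0.0, 0.0), subgradient = b - a^T x = 10.0
  y^{k+1} = 0.5 + 0.05*10.0 = 1.0
Dual objective at y_2 = 1.0: reduced costs (1.0, 9.0), box minimizer x = (0.0, 0.0)
g(y_2) = b*y + (c1 - a1*y)*x1 + (c2 - a2*y)*x2 = 10*1.0 + 1.0*0.0 + 9.0*0.0 = 10.0 + 0.0 + 0.0 = 10.0


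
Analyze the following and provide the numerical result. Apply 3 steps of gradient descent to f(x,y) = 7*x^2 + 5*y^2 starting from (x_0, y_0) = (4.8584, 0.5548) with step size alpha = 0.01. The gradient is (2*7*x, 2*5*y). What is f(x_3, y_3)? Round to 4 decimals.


Gradient descent on f(x,y) = 7*x^2 + 5*y^2.
Starting point: (4.8584, 0.5548), alpha = 0.01
Step 1: grad_x = 2*7*4.8584 = 68.0176, grad_y = 2*5*0.5548 = 5.548
  x_1 = 4.8584 - 0.01*68.0176 = 4.1782
  y_1 = 0.5548 - 0.01*5.548 = 0.4993
Step 2: grad_x = 2*7*4.1782 = 58.4951, grad_y = 2*5*0.4993 = 4.9932
  x_2 = 4.1782 - 0.01*58.4951 = 3.5933
  y_2 = 0.4993 - 0.01*4.9932 = 0.4494
Step 3: grad_x = 2*7*3.5933 = 50.3058, grad_y = 2*5*0.4494 = 4.4939
  x_3 = 3.5933 - 0.01*50.3058 = 3.0902
  y_3 = 0.4494 - 0.01*4.4939 = 0.4044
f(3.0902, 0.4044) = 7*3.0902^2 + 5*0.4044^2 = 67.6639


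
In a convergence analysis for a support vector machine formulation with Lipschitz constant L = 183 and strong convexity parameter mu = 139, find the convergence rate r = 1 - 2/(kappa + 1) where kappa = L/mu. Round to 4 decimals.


Step 1: Compute the condition number.
kappa = L/mu = 183/139 = 1.3165
Step 2: Compute the convergence rate.
r = 1 - 2/(kappa + 1) = 1 - 2*mu/(L + mu) = (L - mu)/(L + mu) = 44/322 = 0.1366


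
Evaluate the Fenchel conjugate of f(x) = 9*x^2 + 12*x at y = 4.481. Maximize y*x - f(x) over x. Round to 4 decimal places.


f*(y) = sup_x {y*x - a*x^2 - b*x} = sup_x {(y-b)*x - a*x^2}
FOC: (y - b) - 2a*x = 0 => x* = (y - b)/(2a)
x* = (4.481 - 12)/(2*9) = -0.4177
f*(4.481) = (y-b)^2/(4a) = (4.481 - 12)^2/(4*9)
= 56.5354/36 = 1.5704


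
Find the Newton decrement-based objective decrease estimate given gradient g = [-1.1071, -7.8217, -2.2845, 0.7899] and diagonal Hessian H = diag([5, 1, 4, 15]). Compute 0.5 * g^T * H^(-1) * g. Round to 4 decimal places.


Step 1: H is diagonal, so H^(-1) * g = [-0.2214, -7.8217, -0.5711, 0.0527].
Step 2: g^T H^(-1) g = sum_i g_i^2 / H_ii
  = (-1.1071)^2/5 + (-7.8217)^2/1 + (-2.2845)^2/4 + (0.7899)^2/15
  = 0.2451 + 61.179 + 1.3047 + 0.0416 = 62.7705
Step 3: Objective decrease = 0.5 * g^T H^(-1) g = 31.3852


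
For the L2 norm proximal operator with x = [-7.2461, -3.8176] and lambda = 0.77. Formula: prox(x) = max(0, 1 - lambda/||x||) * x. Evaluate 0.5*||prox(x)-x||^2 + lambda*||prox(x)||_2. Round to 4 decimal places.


Step 1: Compute ||x||.
||x|| = 8.1902
Step 2: Compute scaling factor.
scale = max(0, 1 - 0.77/8.1902) = 0.906
Step 3: prox(x) = [-6.5649, -3.4587]
||prox(x)|| = 7.4202
Step 4: Proximal objective.
0.5*||prox-x||^2 = 0.2965
lambda*||prox|| = 5.7136
Total = 6.01


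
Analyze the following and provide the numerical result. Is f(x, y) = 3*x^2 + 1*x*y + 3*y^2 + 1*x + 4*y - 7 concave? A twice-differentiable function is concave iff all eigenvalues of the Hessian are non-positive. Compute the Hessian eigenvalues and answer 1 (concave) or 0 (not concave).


The Hessian of f(x,y) = 3*x^2 + 1*x*y + 3*y^2 + 1*x + 4*y - 7 is:
H = [[6, 1], [1, 6]]
Trace = 6 + 6 = 12
Determinant = 6*6 - (1)^2 = 35
Discriminant = (12)^2 - 4*35 = 4.0
Eigenvalues: lambda_1 = 5.0, lambda_2 = 7.0
The function is not concave.

0


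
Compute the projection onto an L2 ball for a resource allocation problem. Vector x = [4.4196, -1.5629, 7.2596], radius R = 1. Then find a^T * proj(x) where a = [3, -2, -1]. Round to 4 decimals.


Step 1: Compute ||x|| (intermediates to 6 decimals).
||x|| = sqrt(4.4196^2 + (-1.5629)^2 + 7.2596^2) = 8.641604
Step 2: Project.
Since ||x|| > R, scale = R/||x|| = 1/8.641604 = 0.115719, proj(x) = scale * x
proj(x) = [0.511432, -0.180857, 0.840074]
Step 3: Dot product.
a^T * proj(x) = 3*0.511432 - 2*(-0.180857) - 1*0.840074 = 1.0559


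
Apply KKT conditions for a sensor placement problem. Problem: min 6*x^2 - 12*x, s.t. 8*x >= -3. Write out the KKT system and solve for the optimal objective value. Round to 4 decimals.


Step 1: Try lambda = 0 (constraint inactive).
Stationarity: 2*6*x - 12 = 0
x* = 12/(2*6) = 1.0
Check constraint: 8*1.0 = 8.0 >= -3 -- satisfied.
Step 2: Compute optimal value.
f(x*) = 6*1.0^2 - 12*1.0 = -6.0


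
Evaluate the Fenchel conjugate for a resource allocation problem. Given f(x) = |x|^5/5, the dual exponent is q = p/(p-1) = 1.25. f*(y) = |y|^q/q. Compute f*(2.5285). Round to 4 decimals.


The conjugate exponent q satisfies 1/p + 1/q = 1.
p = 5, so q = 5/(5 - 1) = 1.25
|y|^q = 2.5285^1.25 = 3.1884
f*(2.5285) = 3.1884 / 1.25 = 2.5508


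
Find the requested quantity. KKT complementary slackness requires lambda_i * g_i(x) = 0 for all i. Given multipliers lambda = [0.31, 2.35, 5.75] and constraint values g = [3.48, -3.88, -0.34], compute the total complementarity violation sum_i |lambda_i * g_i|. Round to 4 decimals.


KKT complementary slackness check:
lambda_1 * g_1 = 0.31 * 3.48 = 1.0788
lambda_2 * g_2 = 2.35 * -3.88 = -9.118
lambda_3 * g_3 = 5.75 * -0.34 = -1.955
Total violation = 1.0788 + 9.118 + 1.955 = 12.1518


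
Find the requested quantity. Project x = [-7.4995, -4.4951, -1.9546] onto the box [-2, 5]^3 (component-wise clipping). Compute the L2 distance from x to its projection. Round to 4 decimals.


Project each component onto [-2, 5].
clip(-7.4995) = -2.0, clip(-4.4951) = -2.0, clip(-1.9546) = -1.9546
Projection = [-2.0, -2.0, -1.9546]
Squared diffs: [30.2445, 6.2255, 0.0]
Distance = sqrt(36.47) = 6.039


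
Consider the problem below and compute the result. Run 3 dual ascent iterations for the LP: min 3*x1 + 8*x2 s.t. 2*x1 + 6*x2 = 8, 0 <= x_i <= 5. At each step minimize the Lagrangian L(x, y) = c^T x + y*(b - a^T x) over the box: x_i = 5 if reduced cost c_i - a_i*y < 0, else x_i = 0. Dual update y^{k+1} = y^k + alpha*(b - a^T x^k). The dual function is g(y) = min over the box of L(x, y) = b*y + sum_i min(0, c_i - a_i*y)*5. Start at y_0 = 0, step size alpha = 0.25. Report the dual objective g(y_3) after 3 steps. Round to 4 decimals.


Dual ascent for LP: min 3*x1 + 8*x2, 2*x1 + 6*x2 = 8, 0 <= x_i <= 5
Step 1: y^k = 0.0, reduced costs: (3.0, 8.0)
  x^k = (0.0, 0.0), subgradient = b - a^T x = 8.0
  y^{k+1} = 0.0 + 0.25*8.0 = 2.0
Step 2: y^k = 2.0, reduced costs: (-1.0, -4.0)
  x^k = (5.0, 5.0), subgradient = b - a^T x = -32.0
  y^{k+1} = 2.0 + 0.25*-32.0 = -6.0
Step 3: y^k = -6.0, reduced costs: (15.0, 44.0)
  x^k = (0.0, 0.0), subgradient = b - a^T x = 8.0
  y^{k+1} = -6.0 + 0.25*8.0 = -4.0
Dual objective at y_3 = -4.0: reduced costs (11.0, 32.0), box minimizer x = (0.0, 0.0)
g(y_3) = b*y + (c1 - a1*y)*x1 + (c2 - a2*y)*x2 = 8*(-4.0) + 11.0*0.0 + 32.0*0.0 = -32.0 + 0.0 + 0.0 = -32.0


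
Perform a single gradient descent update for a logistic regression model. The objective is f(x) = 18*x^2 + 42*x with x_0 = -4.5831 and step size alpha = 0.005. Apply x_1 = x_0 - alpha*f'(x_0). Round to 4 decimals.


We compute the gradient at x_0 and apply the update.
f'(x) = 36*x + 42
f'(-4.5831) = 36*-4.5831 + 42 = -122.9916
x_1 = -4.5831 - 0.005*-122.9916 = -3.9681


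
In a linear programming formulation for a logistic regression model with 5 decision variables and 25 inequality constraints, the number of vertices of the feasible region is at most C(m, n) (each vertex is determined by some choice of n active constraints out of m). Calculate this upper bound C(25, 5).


Each vertex corresponds to some choice of n active constraints out of m, so the number of vertices is at most C(m, n) = m! / (n!(m-n)!).
m = 25, n = 5
Numerator: 25 * 24 * 23 * 22 * 21
Denominator: 5! = 120
C(25, 5) = 53130


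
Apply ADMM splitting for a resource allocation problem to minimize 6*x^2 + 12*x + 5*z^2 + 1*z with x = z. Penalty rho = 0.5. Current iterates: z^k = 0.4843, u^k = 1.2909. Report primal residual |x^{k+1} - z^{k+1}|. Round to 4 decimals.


ADMM iteration with rho = 0.5, z^k = 0.4843, u^k = 1.2909
Step 1: x-update.
Minimize 6*x^2 + 12*x + (0.5/2)*(x - 0.4843 + 1.2909)^2
FOC: (2*6 + 0.5)*x = -12 + 0.5*(0.4843 - 1.2909)
x^{k+1} = -0.9923
Step 2: z-update.
Minimize 5*z^2 + 1*z + (0.5/2)*(-0.9923 - z + 1.2909)^2
FOC: (2*5 + 0.5)*z = -1 + 0.5*(-0.9923 + 1.2909)
z^{k+1} = -0.081
Step 3: u-update.
u^{k+1} = 1.2909 - 0.9923 + 0.081 = 0.3797
Step 4: Primal residual = |-0.9923 + 0.081| = 0.9112


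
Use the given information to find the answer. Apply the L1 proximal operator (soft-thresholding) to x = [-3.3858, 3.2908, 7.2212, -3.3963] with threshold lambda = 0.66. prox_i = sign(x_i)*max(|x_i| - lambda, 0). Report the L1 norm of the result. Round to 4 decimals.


Soft-thresholding with lambda = 0.66:
prox(-3.3858) = sign(-3.3858)*max(|-3.3858| - 0.66, 0) = -2.7258
prox(3.2908) = sign(3.2908)*max(|3.2908| - 0.66, 0) = 2.6308
prox(7.2212) = sign(7.2212)*max(|7.2212| - 0.66, 0) = 6.5612
prox(-3.3963) = sign(-3.3963)*max(|-3.3963| - 0.66, 0) = -2.7363
prox(x) = [-2.7258, 2.6308, 6.5612, -2.7363]
||prox(x)||_1 = 2.7258 + 2.6308 + 6.5612 + 2.7363 = 14.6541


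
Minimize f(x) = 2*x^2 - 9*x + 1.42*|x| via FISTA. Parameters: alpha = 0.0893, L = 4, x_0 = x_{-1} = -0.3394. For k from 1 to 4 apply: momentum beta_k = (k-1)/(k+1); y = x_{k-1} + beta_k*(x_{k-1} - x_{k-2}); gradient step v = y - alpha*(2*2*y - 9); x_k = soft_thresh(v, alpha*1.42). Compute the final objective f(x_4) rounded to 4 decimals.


FISTA on f(x) = 2*x^2 - 9*x + 1.42*|x|
L = 4, alpha = 0.0893
Iteration 1: beta = 0.0, y = -0.3394 + 0.0*(-0.3394 + 0.3394) = -0.3394
  grad(y) = -10.3576, v = y - alpha*grad = 0.5855
  prox(v) = soft_thresh(0.5855, 0.1268) = 0.4587
Iteration 2: beta = 0.3333, y = 0.4587 + 0.3333*(0.4587 + 0.3394) = 0.7248
  grad(y) = -6.1009, v = y - alpha*grad = 1.2696
  prox(v) = soft_thresh(1.2696, 0.1268) = 1.1428
Iteration 3: beta = 0.5, y = 1.1428 + 0.5*(1.1428 - 0.4587) = 1.4848
  grad(y) = -3.0608, v = y - alpha*grad = 1.7581
  prox(v) = soft_thresh(1.7581, 0.1268) = 1.6313
Iteration 4: beta = 0.6, y = 1.6313 + 0.6*(1.6313 - 1.1428) = 1.9245
  grad(y) = -1.3022, v = y - alpha*grad = 2.0407
  prox(v) = soft_thresh(2.0407, 0.1268) = 1.9139
f(x_4) = 2*1.9139^2 - 9*1.9139 + 1.42*|1.9139| = -7.1813


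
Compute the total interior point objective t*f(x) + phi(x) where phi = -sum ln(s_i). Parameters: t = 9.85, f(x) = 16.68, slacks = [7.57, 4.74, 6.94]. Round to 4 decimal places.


Step 1: Compute log-barrier.
ln values: [2.0242, 1.556, 1.9373]
phi = -(2.0242 + 1.556 + 1.9373) = -5.5175
Step 2: Compute augmented objective.
t*f(x) = 9.85*16.68 = 164.298
Total = 164.298 - 5.5175 = 158.7805


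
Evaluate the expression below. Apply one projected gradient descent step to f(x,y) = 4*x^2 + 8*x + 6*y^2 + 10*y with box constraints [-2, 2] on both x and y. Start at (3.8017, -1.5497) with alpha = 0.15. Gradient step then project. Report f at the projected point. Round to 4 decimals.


Step 1: Compute gradient at (3.8017, -1.5497).
grad_x = 2*4*3.8017 + 8 = 38.4136
grad_y = 2*6*-1.5497 + 10 = -8.5964
Step 2: Gradient step.
x_raw = 3.8017 - 0.15*38.4136 = -1.9603
y_raw = -1.5497 - 0.15*-8.5964 = -0.2602
Step 3: Project onto [-2, 2].
x_proj = clip(-1.9603) = -1.9603
y_proj = clip(-0.2602) = -0.2602
Step 4: Evaluate f.
f(-1.9603, -0.2602) = -2.507


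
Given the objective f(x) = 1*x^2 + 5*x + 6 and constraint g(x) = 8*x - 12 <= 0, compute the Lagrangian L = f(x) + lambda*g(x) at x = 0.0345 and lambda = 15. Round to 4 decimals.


Step 1: Evaluate f(x).
f(0.0345) = 1*0.0345^2 + 5*0.0345 + 6 = 6.1737
Step 2: Evaluate g(x).
g(0.0345) = 8*0.0345 - 12 = -11.724
Step 3: Compute Lagrangian.
L = 6.1737 + 15*-11.724 = -169.6863


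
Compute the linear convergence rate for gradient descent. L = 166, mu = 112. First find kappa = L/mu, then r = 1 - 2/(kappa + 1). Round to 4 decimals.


Step 1: Compute the condition number.
kappa = L/mu = 166/112 = 1.4821
Step 2: Compute the convergence rate.
r = 1 - 2/(kappa + 1) = 1 - 2*mu/(L + mu) = (L - mu)/(L + mu) = 54/278 = 0.1942


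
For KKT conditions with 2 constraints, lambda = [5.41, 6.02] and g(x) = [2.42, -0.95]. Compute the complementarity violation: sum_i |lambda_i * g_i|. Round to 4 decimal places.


KKT complementary slackness check:
lambda_1 * g_1 = 5.41 * 2.42 = 13.0922
lambda_2 * g_2 = 6.02 * -0.95 = -5.719
Total violation = 13.0922 + 5.719 = 18.8112


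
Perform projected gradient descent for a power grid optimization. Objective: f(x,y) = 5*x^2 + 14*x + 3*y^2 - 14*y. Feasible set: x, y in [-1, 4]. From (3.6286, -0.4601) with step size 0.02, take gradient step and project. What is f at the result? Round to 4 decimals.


Step 1: Compute gradient at (3.6286, -0.4601).
grad_x = 2*5*3.6286 + 14 = 50.286
grad_y = 2*3*-0.4601 - 14 = -16.7606
Step 2: Gradient step.
x_raw = 3.6286 - 0.02*50.286 = 2.6229
y_raw = -0.4601 - 0.02*-16.7606 = -0.1249
Step 3: Project onto [-1, 4].
x_proj = clip(2.6229) = 2.6229
y_proj = clip(-0.1249) = -0.1249
Step 4: Evaluate f.
f(2.6229, -0.1249) = 72.913


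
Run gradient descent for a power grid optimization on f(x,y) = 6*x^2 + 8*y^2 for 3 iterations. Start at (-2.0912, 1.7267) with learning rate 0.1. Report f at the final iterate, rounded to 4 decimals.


Gradient descent on f(x,y) = 6*x^2 + 8*y^2.
Starting point: (-2.0912, 1.7267), alpha = 0.1
Step 1: grad_x = 2*6*-2.0912 = -25.0944, grad_y = 2*8*1.7267 = 27.6272
  x_1 = -2.0912 - 0.1*-25.0944 = 0.4182
  y_1 = 1.7267 - 0.1*27.6272 = -1.036
Step 2: grad_x = 2*6*0.4182 = 5.0189, grad_y = 2*8*-1.036 = -16.5763
  x_2 = 0.4182 - 0.1*5.0189 = -0.0836
  y_2 = -1.036 - 0.1*-16.5763 = 0.6216
Step 3: grad_x = 2*6*-0.0836 = -1.0038, grad_y = 2*8*0.6216 = 9.9458
  x_3 = -0.0836 - 0.1*-1.0038 = 0.0167
  y_3 = 0.6216 - 0.1*9.9458 = -0.373
f(0.0167, -0.373) = 6*0.0167^2 + 8*(-0.373)^2 = 1.1145


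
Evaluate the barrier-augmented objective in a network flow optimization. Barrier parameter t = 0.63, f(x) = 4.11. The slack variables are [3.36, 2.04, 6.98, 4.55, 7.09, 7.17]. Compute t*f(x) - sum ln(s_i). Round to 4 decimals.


Step 1: Compute log-barrier.
ln values: [1.2119, 0.7129, 1.943, 1.5151, 1.9587, 1.9699]
phi = -(1.2119 + 0.7129 + 1.943 + 1.5151 + 1.9587 + 1.9699) = -9.3117
Step 2: Compute augmented objective.
t*f(x) = 0.63*4.11 = 2.5893
Total = 2.5893 - 9.3117 = -6.7224


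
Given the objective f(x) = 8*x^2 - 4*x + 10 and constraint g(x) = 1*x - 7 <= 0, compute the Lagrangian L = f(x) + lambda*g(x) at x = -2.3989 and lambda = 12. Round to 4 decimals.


Step 1: Evaluate f(x).
f(-2.3989) = 8*(-2.3989)^2 - 4*(-2.3989) + 10 = 65.6334
Step 2: Evaluate g(x).
g(-2.3989) = 1*-2.3989 - 7 = -9.3989
Step 3: Compute Lagrangian.
L = 65.6334 + 12*-9.3989 = -47.1534


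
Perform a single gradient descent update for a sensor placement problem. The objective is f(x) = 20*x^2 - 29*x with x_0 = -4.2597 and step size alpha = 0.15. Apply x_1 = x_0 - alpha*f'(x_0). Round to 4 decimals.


We compute the gradient at x_0 and apply the update.
f'(x) = 40*x - 29
f'(-4.2597) = 40*-4.2597 - 29 = -199.388
x_1 = -4.2597 - 0.15*-199.388 = 25.6485


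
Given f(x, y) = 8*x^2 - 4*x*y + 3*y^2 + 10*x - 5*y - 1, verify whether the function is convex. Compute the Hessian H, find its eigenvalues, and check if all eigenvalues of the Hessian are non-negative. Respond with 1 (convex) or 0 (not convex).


The Hessian of f(x,y) = 8*x^2 - 4*x*y + 3*y^2 + 10*x - 5*y - 1 is:
H = [[16, -4], [-4, 6]]
Trace = 16 + 6 = 22
Determinant = 16*6 - (-4)^2 = 80
Discriminant = (22)^2 - 4*80 = 164.0
Eigenvalues: lambda_1 = 4.5969, lambda_2 = 17.4031
The function is convex.

1


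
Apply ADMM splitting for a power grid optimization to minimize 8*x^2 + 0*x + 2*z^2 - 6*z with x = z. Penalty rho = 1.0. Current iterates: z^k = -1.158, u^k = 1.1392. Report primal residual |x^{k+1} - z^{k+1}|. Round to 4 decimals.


ADMM iteration with rho = 1.0, z^k = -1.158, u^k = 1.1392
Step 1: x-update.
Minimize 8*x^2 + 0*x + (1.0/2)*(x + 1.158 + 1.1392)^2
FOC: (2*8 + 1.0)*x = 0 + 1.0*(-1.158 - 1.1392)
x^{k+1} = -0.1351
Step 2: z-update.
Minimize 2*z^2 - 6*z + (1.0/2)*(-0.1351 - z + 1.1392)^2
FOC: (2*2 + 1.0)*z = 6 + 1.0*(-0.1351 + 1.1392)
z^{k+1} = 1.4008
Step 3: u-update.
u^{k+1} = 1.1392 - 0.1351 - 1.4008 = -0.3967
Step 4: Primal residual = |-0.1351 - 1.4008| = 1.5359


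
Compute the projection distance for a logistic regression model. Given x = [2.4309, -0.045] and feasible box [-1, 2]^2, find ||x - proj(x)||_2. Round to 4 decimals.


Project each component onto [-1, 2].
clip(2.4309) = 2.0, clip(-0.045) = -0.045
Projection = [2.0, -0.045]
Squared diffs: [0.1857, 0.0]
Distance = sqrt(0.1857) = 0.4309


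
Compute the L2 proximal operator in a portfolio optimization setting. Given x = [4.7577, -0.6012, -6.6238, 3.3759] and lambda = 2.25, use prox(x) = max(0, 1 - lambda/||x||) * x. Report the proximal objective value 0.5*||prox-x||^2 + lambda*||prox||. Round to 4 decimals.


Step 1: Compute ||x||.
||x|| = 8.847
Step 2: Compute scaling factor.
scale = max(0, 1 - 2.25/8.847) = 0.7457
Step 3: prox(x) = [3.5477, -0.4483, -4.9392, 2.5173]
||prox(x)|| = 6.597
Step 4: Proximal objective.
0.5*||prox-x||^2 = 2.5313
lambda*||prox|| = 14.8433
Total = 17.3744


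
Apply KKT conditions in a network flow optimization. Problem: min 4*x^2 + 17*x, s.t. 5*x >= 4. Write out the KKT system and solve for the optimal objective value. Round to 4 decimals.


Step 1: Try lambda = 0 (constraint inactive).
x_unc = -17/(2*4) = -2.125
Check: 5*-2.125 = -10.625 < 4 -- violated!
Step 2: Constraint must be active: 5*x = 4
x* = 4/5 = 0.8
lambda = (2*4*0.8 + 17)/5 = 4.68
Step 3: Compute optimal value.
f(x*) = 4*0.8^2 + 17*0.8 = 16.16


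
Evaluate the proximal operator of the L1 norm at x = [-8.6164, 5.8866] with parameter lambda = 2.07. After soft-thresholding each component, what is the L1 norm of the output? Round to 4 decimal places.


Soft-thresholding with lambda = 2.07:
prox(-8.6164) = sign(-8.6164)*max(|-8.6164| - 2.07, 0) = -6.5464
prox(5.8866) = sign(5.8866)*max(|5.8866| - 2.07, 0) = 3.8166
prox(x) = [-6.5464, 3.8166]
||prox(x)||_1 = 6.5464 + 3.8166 = 10.363


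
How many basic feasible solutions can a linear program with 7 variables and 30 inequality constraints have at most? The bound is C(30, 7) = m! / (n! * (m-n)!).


Each vertex corresponds to some choice of n active constraints out of m, so the number of vertices is at most C(m, n) = m! / (n!(m-n)!).
m = 30, n = 7
Numerator: 30 * 29 * 28 * 27 * 26 * 25 * 24
Denominator: 7! = 5040
C(30, 7) = 2035800


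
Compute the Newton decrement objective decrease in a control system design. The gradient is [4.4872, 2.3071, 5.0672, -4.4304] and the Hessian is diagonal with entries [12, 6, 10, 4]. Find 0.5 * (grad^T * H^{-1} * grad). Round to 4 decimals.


Step 1: H is diagonal, so H^(-1) * g = [0.3739, 0.3845, 0.5067, -1.1076].
Step 2: g^T H^(-1) g = sum_i g_i^2 / H_ii
  = (4.4872)^2/12 + (2.3071)^2/6 + (5.0672)^2/10 + (-4.4304)^2/4
  = 1.6779 + 0.8871 + 2.5677 + 4.9071 = 10.0398
Step 3: Objective decrease = 0.5 * g^T H^(-1) g = 5.0199


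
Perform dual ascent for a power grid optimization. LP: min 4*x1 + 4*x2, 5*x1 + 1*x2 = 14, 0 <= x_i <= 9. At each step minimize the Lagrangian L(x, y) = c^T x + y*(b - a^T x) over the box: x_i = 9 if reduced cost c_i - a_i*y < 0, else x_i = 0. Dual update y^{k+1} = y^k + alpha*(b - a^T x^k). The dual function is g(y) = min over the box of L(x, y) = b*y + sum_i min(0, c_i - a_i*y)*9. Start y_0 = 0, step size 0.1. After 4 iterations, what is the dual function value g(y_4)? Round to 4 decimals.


Dual ascent for LP: min 4*x1 + 4*x2, 5*x1 + 1*x2 = 14, 0 <= x_i <= 9
Step 1: y^k = 0.0, reduced costs: (4.0, 4.0)
  x^k = (0.0, 0.0), subgradient = b - a^T x = 14.0
  y^{k+1} = 0.0 + 0.1*14.0 = 1.4
Step 2: y^k = 1.4, reduced costs: (-3.0, 2.6)
  x^k = (9.0, 0.0), subgradient = b - a^T x = -31.0
  y^{k+1} = 1.4 + 0.1*-31.0 = -1.7
Step 3: y^k = -1.7, reduced costs: (12.5, 5.7)
  x^k = (0.0, 0.0), subgradient = b - a^T x = 14.0
  y^{k+1} = -1.7 + 0.1*14.0 = -0.3
Step 4: y^k = -0.3, reduced costs: (5.5, 4.3)
  x^k = (0.0, 0.0), subgradient = b - a^T x = 14.0
  y^{k+1} = -0.3 + 0.1*14.0 = 1.1
Dual objective at y_4 = 1.1: reduced costs (-1.5, 2.9), box minimizer x = (9.0, 0.0)
g(y_4) = b*y + (c1 - a1*y)*x1 + (c2 - a2*y)*x2 = 14*1.1 + (-1.5)*9.0 + 2.9*0.0 = 15.4 - 13.5 + 0.0 = 1.9


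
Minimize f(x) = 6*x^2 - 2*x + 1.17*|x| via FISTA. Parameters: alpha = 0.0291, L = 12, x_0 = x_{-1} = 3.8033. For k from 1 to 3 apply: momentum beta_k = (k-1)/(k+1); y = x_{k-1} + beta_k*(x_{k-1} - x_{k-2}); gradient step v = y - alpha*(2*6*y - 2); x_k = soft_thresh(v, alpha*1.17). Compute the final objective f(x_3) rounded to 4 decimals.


FISTA on f(x) = 6*x^2 - 2*x + 1.17*|x|
L = 12, alpha = 0.0291
Iteration 1: beta = 0.0, y = 3.8033 + 0.0*(3.8033 - 3.8033) = 3.8033
  grad(y) = 43.6396, v = y - alpha*grad = 2.5334
  prox(v) = soft_thresh(2.5334, 0.034) = 2.4993
Iteration 2: beta = 0.3333, y = 2.4993 + 0.3333*(2.4993 - 3.8033) = 2.0647
  grad(y) = 22.7763, v = y - alpha*grad = 1.4019
  prox(v) = soft_thresh(1.4019, 0.034) = 1.3679
Iteration 3: beta = 0.5, y = 1.3679 + 0.5*(1.3679 - 2.4993) = 0.8021
  grad(y) = 7.6253, v = y - alpha*grad = 0.5802
  prox(v) = soft_thresh(0.5802, 0.034) = 0.5462
f(x_3) = 6*0.5462^2 - 2*0.5462 + 1.17*|0.5462| = 1.3365


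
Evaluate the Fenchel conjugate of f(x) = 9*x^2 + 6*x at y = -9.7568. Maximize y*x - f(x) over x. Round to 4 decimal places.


f*(y) = sup_x {y*x - a*x^2 - b*x} = sup_x {(y-b)*x - a*x^2}
FOC: (y - b) - 2a*x = 0 => x* = (y - b)/(2a)
x* = (-9.7568 - 6)/(2*9) = -0.8754
f*(-9.7568) = (y-b)^2/(4a) = (-9.7568 - 6)^2/(4*9)
= 248.2767/36 = 6.8966


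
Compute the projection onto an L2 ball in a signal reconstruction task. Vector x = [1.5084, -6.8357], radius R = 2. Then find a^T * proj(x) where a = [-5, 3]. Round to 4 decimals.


Step 1: Compute ||x|| (intermediates to 6 decimals).
||x|| = sqrt(1.5084^2 + (-6.8357)^2) = 7.000148
Step 2: Project.
Since ||x|| > R, scale = R/||x|| = 2/7.000148 = 0.285708, proj(x) = scale * x
proj(x) = [0.430962, -1.953014]
Step 3: Dot product.
a^T * proj(x) = -5*0.430962 + 3*(-1.953014) = -8.0139


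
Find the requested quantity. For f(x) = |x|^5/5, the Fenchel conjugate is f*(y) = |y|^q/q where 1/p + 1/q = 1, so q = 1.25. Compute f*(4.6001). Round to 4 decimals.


The conjugate exponent q satisfies 1/p + 1/q = 1.
p = 5, so q = 5/(5 - 1) = 1.25
|y|^q = 4.6001^1.25 = 6.7369
f*(4.6001) = 6.7369 / 1.25 = 5.3895


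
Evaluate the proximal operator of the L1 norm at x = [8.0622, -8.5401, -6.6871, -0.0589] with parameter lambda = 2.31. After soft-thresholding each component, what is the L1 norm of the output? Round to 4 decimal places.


Soft-thresholding with lambda = 2.31:
prox(8.0622) = sign(8.0622)*max(|8.0622| - 2.31, 0) = 5.7522
prox(-8.5401) = sign(-8.5401)*max(|-8.5401| - 2.31, 0) = -6.2301
prox(-6.6871) = sign(-6.6871)*max(|-6.6871| - 2.31, 0) = -4.3771
prox(-0.0589) = sign(-0.0589)*max(|-0.0589| - 2.31, 0) = 0.0
prox(x) = [5.7522, -6.2301, -4.3771, 0.0]
||prox(x)||_1 = 5.7522 + 6.2301 + 4.3771 + 0.0 = 16.3594


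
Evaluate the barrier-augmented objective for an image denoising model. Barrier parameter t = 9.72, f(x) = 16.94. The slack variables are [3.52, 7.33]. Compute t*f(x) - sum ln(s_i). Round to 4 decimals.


Step 1: Compute log-barrier.
ln values: [1.2585, 1.992]
phi = -(1.2585 + 1.992) = -3.2504
Step 2: Compute augmented objective.
t*f(x) = 9.72*16.94 = 164.6568
Total = 164.6568 - 3.2504 = 161.4064


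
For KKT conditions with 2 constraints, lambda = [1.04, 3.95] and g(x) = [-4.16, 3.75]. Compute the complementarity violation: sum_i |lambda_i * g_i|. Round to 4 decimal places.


KKT complementary slackness check:
lambda_1 * g_1 = 1.04 * -4.16 = -4.3264
lambda_2 * g_2 = 3.95 * 3.75 = 14.8125
Total violation = 4.3264 + 14.8125 = 19.1389


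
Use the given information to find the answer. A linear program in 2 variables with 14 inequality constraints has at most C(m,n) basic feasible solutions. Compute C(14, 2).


Each vertex corresponds to some choice of n active constraints out of m, so the number of vertices is at most C(m, n) = m! / (n!(m-n)!).
m = 14, n = 2
Numerator: 14 * 13
Denominator: 2! = 2
C(14, 2) = 91


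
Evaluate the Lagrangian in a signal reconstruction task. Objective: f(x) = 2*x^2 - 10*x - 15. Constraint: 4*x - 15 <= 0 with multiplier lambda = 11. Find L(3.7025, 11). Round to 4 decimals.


Step 1: Evaluate f(x).
f(3.7025) = 2*3.7025^2 - 10*3.7025 - 15 = -24.608
Step 2: Evaluate g(x).
g(3.7025) = 4*3.7025 - 15 = -0.19
Step 3: Compute Lagrangian.
L = -24.608 + 11*-0.19 = -26.698


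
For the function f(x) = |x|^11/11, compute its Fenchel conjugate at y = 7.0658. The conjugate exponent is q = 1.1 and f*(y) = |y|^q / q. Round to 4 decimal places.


The conjugate exponent q satisfies 1/p + 1/q = 1.
p = 11, so q = 11/(11 - 1) = 1.1
|y|^q = 7.0658^1.1 = 8.5917
f*(7.0658) = 8.5917 / 1.1 = 7.8106


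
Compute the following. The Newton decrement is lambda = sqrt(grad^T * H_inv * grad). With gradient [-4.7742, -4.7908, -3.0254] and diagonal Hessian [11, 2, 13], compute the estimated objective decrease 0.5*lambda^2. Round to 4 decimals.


Step 1: H is diagonal, so H^(-1) * g = [-0.434, -2.3954, -0.2327].
Step 2: g^T H^(-1) g = sum_i g_i^2 / H_ii
  = (-4.7742)^2/11 + (-4.7908)^2/2 + (-3.0254)^2/13
  = 2.0721 + 11.4759 + 0.7041 = 14.2521
Step 3: Objective decrease = 0.5 * g^T H^(-1) g = 7.126


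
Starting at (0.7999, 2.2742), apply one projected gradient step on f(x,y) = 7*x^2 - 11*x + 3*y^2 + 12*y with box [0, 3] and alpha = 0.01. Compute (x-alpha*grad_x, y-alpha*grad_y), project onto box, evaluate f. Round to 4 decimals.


Step 1: Compute gradient at (0.7999, 2.2742).
grad_x = 2*7*0.7999 - 11 = 0.1986
grad_y = 2*3*2.2742 + 12 = 25.6452
Step 2: Gradient step.
x_raw = 0.7999 - 0.01*0.1986 = 0.7979
y_raw = 2.2742 - 0.01*25.6452 = 2.0177
Step 3: Project onto [0, 3].
x_proj = clip(0.7979) = 0.7979
y_proj = clip(2.0177) = 2.0177
Step 4: Evaluate f.
f(0.7979, 2.0177) = 32.1065


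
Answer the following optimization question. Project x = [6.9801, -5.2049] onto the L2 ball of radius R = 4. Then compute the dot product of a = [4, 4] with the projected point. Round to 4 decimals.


Step 1: Compute ||x|| (intermediates to 6 decimals).
||x|| = sqrt(6.9801^2 + (-5.2049)^2) = 8.707053
Step 2: Project.
Since ||x|| > R, scale = R/||x|| = 4/8.707053 = 0.459398, proj(x) = scale * x
proj(x) = [3.206644, -2.391121]
Step 3: Dot product.
a^T * proj(x) = 4*3.206644 + 4*(-2.391121) = 3.2621


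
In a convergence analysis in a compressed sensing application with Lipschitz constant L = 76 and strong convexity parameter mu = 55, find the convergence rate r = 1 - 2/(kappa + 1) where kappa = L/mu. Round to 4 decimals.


Step 1: Compute the condition number.
kappa = L/mu = 76/55 = 1.3818
Step 2: Compute the convergence rate.
r = 1 - 2/(kappa + 1) = 1 - 2*mu/(L + mu) = (L - mu)/(L + mu) = 21/131 = 0.1603


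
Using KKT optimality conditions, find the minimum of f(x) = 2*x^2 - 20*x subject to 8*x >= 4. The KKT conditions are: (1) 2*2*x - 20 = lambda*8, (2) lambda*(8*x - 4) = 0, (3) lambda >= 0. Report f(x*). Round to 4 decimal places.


Step 1: Try lambda = 0 (constraint inactive).
Stationarity: 2*2*x - 20 = 0
x* = 20/(2*2) = 5.0
Check constraint: 8*5.0 = 40.0 >= 4 -- satisfied.
Step 2: Compute optimal value.
f(x*) = 2*5.0^2 - 20*5.0 = -50.0


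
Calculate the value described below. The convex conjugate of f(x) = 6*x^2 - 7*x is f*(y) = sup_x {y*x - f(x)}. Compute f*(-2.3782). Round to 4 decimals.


f*(y) = sup_x {y*x - a*x^2 - b*x} = sup_x {(y-b)*x - a*x^2}
FOC: (y - b) - 2a*x = 0 => x* = (y - b)/(2a)
x* = (-2.3782 + 7)/(2*6) = 0.3852
f*(-2.3782) = (y-b)^2/(4a) = (-2.3782 + 7)^2/(4*6)
= 21.361/24 = 0.89


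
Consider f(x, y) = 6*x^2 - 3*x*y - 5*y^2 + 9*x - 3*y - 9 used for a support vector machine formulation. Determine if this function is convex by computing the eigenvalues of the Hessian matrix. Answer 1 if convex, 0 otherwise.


The Hessian of f(x,y) = 6*x^2 - 3*x*y - 5*y^2 + 9*x - 3*y - 9 is:
H = [[12, -3], [-3, -10]]
Trace = 12 - 10 = 2
Determinant = 12*-10 - (-3)^2 = -129
Discriminant = (2)^2 - 4*-129 = 520.0
Eigenvalues: lambda_1 = -10.4018, lambda_2 = 12.4018
The function is not convex.

0


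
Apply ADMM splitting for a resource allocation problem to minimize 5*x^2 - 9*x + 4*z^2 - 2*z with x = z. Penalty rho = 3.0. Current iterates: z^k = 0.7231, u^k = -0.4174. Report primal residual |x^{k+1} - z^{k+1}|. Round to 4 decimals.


ADMM iteration with rho = 3.0, z^k = 0.7231, u^k = -0.4174
Step 1: x-update.
Minimize 5*x^2 - 9*x + (3.0/2)*(x - 0.7231 - 0.4174)^2
FOC: (2*5 + 3.0)*x = 9 + 3.0*(0.7231 + 0.4174)
x^{k+1} = 0.9555
Step 2: z-update.
Minimize 4*z^2 - 2*z + (3.0/2)*(0.9555 - z - 0.4174)^2
FOC: (2*4 + 3.0)*z = 2 + 3.0*(0.9555 - 0.4174)
z^{k+1} = 0.3286
Step 3: u-update.
u^{k+1} = -0.4174 + 0.9555 - 0.3286 = 0.2095
Step 4: Primal residual = |0.9555 - 0.3286| = 0.6269


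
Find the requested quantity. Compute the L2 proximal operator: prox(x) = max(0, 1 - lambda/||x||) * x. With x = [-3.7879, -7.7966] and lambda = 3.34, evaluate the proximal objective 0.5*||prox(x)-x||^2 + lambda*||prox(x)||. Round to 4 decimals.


Step 1: Compute ||x||.
||x|| = 8.6681
Step 2: Compute scaling factor.
scale = max(0, 1 - 3.34/8.6681) = 0.6147
Step 3: prox(x) = [-2.3283, -4.7924]
||prox(x)|| = 5.3281
Step 4: Proximal objective.
0.5*||prox-x||^2 = 5.5778
lambda*||prox|| = 17.7959
Total = 23.3735


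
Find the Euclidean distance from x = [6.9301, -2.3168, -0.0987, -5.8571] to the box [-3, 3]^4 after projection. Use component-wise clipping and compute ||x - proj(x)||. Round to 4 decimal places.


Project each component onto [-3, 3].
clip(6.9301) = 3.0, clip(-2.3168) = -2.3168, clip(-0.0987) = -0.0987, clip(-5.8571) = -3.0
Projection = [3.0, -2.3168, -0.0987, -3.0]
Squared diffs: [15.4457, 0.0, 0.0, 8.163]
Distance = sqrt(23.6087) = 4.8589


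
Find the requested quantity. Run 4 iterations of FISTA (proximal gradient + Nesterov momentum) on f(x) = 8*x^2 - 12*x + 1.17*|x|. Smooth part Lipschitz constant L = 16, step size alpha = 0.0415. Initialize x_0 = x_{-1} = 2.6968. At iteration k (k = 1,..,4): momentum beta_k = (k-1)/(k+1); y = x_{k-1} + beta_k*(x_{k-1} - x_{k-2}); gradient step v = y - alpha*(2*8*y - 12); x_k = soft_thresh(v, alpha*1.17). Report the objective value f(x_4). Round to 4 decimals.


FISTA on f(x) = 8*x^2 - 12*x + 1.17*|x|
L = 16, alpha = 0.0415
Iteration 1: beta = 0.0, y = 2.6968 + 0.0*(2.6968 - 2.6968) = 2.6968
  grad(y) = 31.1488, v = y - alpha*grad = 1.4041
  prox(v) = soft_thresh(1.4041, 0.0486) = 1.3556
Iteration 2: beta = 0.3333, y = 1.3556 + 0.3333*(1.3556 - 2.6968) = 0.9085
  grad(y) = 2.5359, v = y - alpha*grad = 0.8033
  prox(v) = soft_thresh(0.8033, 0.0486) = 0.7547
Iteration 3: beta = 0.5, y = 0.7547 + 0.5*(0.7547 - 1.3556) = 0.4543
  grad(y) = -4.7318, v = y - alpha*grad = 0.6506
  prox(v) = soft_thresh(0.6506, 0.0486) = 0.6021
Iteration 4: beta = 0.6, y = 0.6021 + 0.6*(0.6021 - 0.7547) = 0.5105
  grad(y) = -3.8319, v = y - alpha*grad = 0.6695
  prox(v) = soft_thresh(0.6695, 0.0486) = 0.621
f(x_4) = 8*0.621^2 - 12*0.621 + 1.17*|0.621| = -3.6403


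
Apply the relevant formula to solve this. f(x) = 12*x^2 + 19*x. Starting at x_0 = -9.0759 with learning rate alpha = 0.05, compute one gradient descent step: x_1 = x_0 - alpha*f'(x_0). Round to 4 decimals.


We compute the gradient at x_0 and apply the update.
f'(x) = 24*x + 19
f'(-9.0759) = 24*-9.0759 + 19 = -198.8216
x_1 = -9.0759 - 0.05*-198.8216 = 0.8652


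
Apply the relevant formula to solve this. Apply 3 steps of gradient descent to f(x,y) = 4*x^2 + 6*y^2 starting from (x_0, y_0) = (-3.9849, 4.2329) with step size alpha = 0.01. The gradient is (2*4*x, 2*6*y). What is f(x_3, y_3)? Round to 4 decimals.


Gradient descent on f(x,y) = 4*x^2 + 6*y^2.
Starting point: (-3.9849, 4.2329), alpha = 0.01
Step 1: grad_x = 2*4*-3.9849 = -31.8792, grad_y = 2*6*4.2329 = 50.7948
  x_1 = -3.9849 - 0.01*-31.8792 = -3.6661
  y_1 = 4.2329 - 0.01*50.7948 = 3.725
Step 2: grad_x = 2*4*-3.6661 = -29.3289, grad_y = 2*6*3.725 = 44.6994
  x_2 = -3.6661 - 0.01*-29.3289 = -3.3728
  y_2 = 3.725 - 0.01*44.6994 = 3.278
Step 3: grad_x = 2*4*-3.3728 = -26.9826, grad_y = 2*6*3.278 = 39.3355
  x_3 = -3.3728 - 0.01*-26.9826 = -3.103
  y_3 = 3.278 - 0.01*39.3355 = 2.8846
f(-3.103, 2.8846) = 4*(-3.103)^2 + 6*2.8846^2 = 88.4399


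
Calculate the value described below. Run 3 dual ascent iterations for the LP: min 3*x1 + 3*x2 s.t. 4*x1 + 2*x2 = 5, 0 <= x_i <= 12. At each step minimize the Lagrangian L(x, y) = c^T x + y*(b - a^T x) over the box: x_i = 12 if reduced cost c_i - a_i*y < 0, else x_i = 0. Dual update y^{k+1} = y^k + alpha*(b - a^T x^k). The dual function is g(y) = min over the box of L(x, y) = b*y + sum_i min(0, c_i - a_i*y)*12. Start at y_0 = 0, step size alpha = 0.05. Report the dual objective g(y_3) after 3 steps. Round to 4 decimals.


Dual ascent for LP: min 3*x1 + 3*x2, 4*x1 + 2*x2 = 5, 0 <= x_i <= 12
Step 1: y^k = 0.0, reduced costs: (3.0, 3.0)
  x^k = (0.0, 0.0), subgradient = b - a^T x = 5.0
  y^{k+1} = 0.0 + 0.05*5.0 = 0.25
Step 2: y^k = 0.25, reduced costs: (2.0, 2.5)
  x^k = (0.0, 0.0), subgradient = b - a^T x = 5.0
  y^{k+1} = 0.25 + 0.05*5.0 = 0.5
Step 3: y^k = 0.5, reduced costs: (1.0, 2.0)
  x^k = (0.0, 0.0), subgradient = b - a^T x = 5.0
  y^{k+1} = 0.5 + 0.05*5.0 = 0.75
Dual objective at y_3 = 0.75: reduced costs (0.0, 1.5), box minimizer x = (0.0, 0.0)
g(y_3) = b*y + (c1 - a1*y)*x1 + (c2 - a2*y)*x2 = 5*0.75 + 0.0*0.0 + 1.5*0.0 = 3.75 + 0.0 + 0.0 = 3.75


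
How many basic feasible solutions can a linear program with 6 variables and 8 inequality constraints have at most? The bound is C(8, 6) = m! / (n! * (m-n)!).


Each vertex corresponds to some choice of n active constraints out of m, so the number of vertices is at most C(m, n) = m! / (n!(m-n)!).
m = 8, n = 6
Numerator: 8 * 7 * 6 * 5 * 4 * 3
Denominator: 6! = 720
C(8, 6) = 28


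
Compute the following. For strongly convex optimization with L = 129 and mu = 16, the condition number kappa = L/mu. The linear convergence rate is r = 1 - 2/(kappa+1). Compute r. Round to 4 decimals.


Step 1: Compute the condition number.
kappa = L/mu = 129/16 = 8.0625
Step 2: Compute the convergence rate.
r = 1 - 2/(kappa + 1) = 1 - 2*mu/(L + mu) = (L - mu)/(L + mu) = 113/145 = 0.7793


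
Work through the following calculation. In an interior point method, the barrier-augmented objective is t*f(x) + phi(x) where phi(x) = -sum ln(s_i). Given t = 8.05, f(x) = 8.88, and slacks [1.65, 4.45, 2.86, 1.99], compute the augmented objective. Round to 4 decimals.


Step 1: Compute log-barrier.
ln values: [0.5008, 1.4929, 1.0508, 0.6881]
phi = -(0.5008 + 1.4929 + 1.0508 + 0.6881) = -3.7326
Step 2: Compute augmented objective.
t*f(x) = 8.05*8.88 = 71.484
Total = 71.484 - 3.7326 = 67.7514


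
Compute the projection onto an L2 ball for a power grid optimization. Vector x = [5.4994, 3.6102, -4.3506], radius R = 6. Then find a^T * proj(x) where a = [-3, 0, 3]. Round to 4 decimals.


Step 1: Compute ||x|| (intermediates to 6 decimals).
||x|| = sqrt(5.4994^2 + 3.6102^2 + (-4.3506)^2) = 7.886993
Step 2: Project.
Since ||x|| > R, scale = R/||x|| = 6/7.886993 = 0.760746, proj(x) = scale * x
proj(x) = [4.183647, 2.746445, -3.309702]
Step 3: Dot product.
a^T * proj(x) = -3*4.183647 + 0*2.746445 + 3*(-3.309702) = -22.48


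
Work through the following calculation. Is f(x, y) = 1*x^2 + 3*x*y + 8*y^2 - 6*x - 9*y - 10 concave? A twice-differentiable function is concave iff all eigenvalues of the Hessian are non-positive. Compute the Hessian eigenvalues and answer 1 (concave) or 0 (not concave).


The Hessian of f(x,y) = 1*x^2 + 3*x*y + 8*y^2 - 6*x - 9*y - 10 is:
H = [[2, 3], [3, 16]]
Trace = 2 + 16 = 18
Determinant = 2*16 - (3)^2 = 23
Discriminant = (18)^2 - 4*23 = 232.0
Eigenvalues: lambda_1 = 1.3842, lambda_2 = 16.6158
The function is not concave.

0
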